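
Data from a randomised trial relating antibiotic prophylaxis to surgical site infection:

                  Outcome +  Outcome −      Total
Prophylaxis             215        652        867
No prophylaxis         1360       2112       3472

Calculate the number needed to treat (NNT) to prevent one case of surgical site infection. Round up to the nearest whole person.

7

Risk in treated group = 215/867 = 0.24798; risk in control = 1360/3472 = 0.39171.
Absolute risk reduction = 0.39171 − 0.24798 = 0.14372
NNT = 1 / ARR = 1 / 0.14372 = 6.958 → round up → 7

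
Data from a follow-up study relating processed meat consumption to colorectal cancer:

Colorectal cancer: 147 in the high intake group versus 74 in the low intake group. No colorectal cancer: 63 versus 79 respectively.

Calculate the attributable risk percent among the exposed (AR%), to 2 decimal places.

30.91

From the description: a = 147, b = 63, c = 74, d = 79.
Risk in exposed = 147/210 = 0.70000; risk in unexposed = 74/153 = 0.48366.
RR = 0.70000/0.48366 = 1.44730
AR% = (RR − 1)/RR × 100 = (1.44730 − 1)/1.44730 × 100 = 30.9057%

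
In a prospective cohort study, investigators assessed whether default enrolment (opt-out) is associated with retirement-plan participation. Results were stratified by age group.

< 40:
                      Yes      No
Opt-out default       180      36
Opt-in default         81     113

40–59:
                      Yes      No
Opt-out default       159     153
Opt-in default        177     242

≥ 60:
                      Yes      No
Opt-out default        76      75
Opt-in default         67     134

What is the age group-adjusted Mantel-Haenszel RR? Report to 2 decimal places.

1.49

RR_MH = Σ(aᵢ·n₀ᵢ/nᵢ) / Σ(cᵢ·n₁ᵢ/nᵢ), with n₁ᵢ = aᵢ+bᵢ (exposed), n₀ᵢ = cᵢ+dᵢ (unexposed), nᵢ = n₁ᵢ+n₀ᵢ.
Stratum 1 (< 40): n₁ = 216, n₀ = 194, n = 410; a·n₀/n = 180·194/410 = 85.1707; c·n₁/n = 81·216/410 = 42.6732
Stratum 2 (40–59): n₁ = 312, n₀ = 419, n = 731; a·n₀/n = 159·419/731 = 91.1368; c·n₁/n = 177·312/731 = 75.5458
Stratum 3 (≥ 60): n₁ = 151, n₀ = 201, n = 352; a·n₀/n = 76·201/352 = 43.3977; c·n₁/n = 67·151/352 = 28.7415
RR_MH = (85.1707 + 91.1368 + 43.3977) / (42.6732 + 75.5458 + 28.7415) = 219.7053 / 146.9605 = 1.49500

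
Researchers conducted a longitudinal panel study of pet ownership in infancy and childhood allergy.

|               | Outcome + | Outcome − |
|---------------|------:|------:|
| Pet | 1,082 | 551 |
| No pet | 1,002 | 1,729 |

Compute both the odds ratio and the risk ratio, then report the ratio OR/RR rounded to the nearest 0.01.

1.88

Cells: a = 1082, b = 551, c = 1002, d = 1729.
OR = (1082·1729)/(551·1002) = 1870778/552102 = 3.38846
Risk in exposed = 1082/1633 = 0.66258; risk in unexposed = 1002/2731 = 0.36690; RR = 1.80591
OR/RR = 3.38846 / 1.80591 = 1.87632
The outcome is not rare, so the OR lies further from 1 than the RR.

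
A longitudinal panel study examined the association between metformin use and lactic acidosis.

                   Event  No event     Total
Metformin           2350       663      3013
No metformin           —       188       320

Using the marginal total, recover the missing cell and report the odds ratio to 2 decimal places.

The missing cell is in the unexposed row: 320 − 188 = 132.
So a = 2350, b = 663, c = 132, d = 188.
OR = (a·d)/(b·c) = (2350 × 188) / (663 × 132) = 441800 / 87516 = 5.04822

5.05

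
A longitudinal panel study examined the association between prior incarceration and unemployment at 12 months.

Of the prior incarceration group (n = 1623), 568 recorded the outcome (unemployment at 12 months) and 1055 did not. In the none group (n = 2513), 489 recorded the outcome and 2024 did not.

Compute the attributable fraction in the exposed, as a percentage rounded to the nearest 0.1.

44.4

From the description: a = 568, b = 1055, c = 489, d = 2024.
Risk in exposed = 568/1623 = 0.34997; risk in unexposed = 489/2513 = 0.19459.
RR = 0.34997/0.19459 = 1.79851
AR% = (RR − 1)/RR × 100 = (1.79851 − 1)/1.79851 × 100 = 44.3985%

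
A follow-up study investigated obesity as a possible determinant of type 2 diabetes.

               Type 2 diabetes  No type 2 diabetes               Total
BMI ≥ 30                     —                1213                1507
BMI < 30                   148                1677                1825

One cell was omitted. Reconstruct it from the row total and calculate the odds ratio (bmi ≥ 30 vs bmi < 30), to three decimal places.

2.746

The missing cell is in the exposed row: 1507 − 1213 = 294.
So a = 294, b = 1213, c = 148, d = 1677.
OR = (a·d)/(b·c) = (294 × 1677) / (1213 × 148) = 493038 / 179524 = 2.74636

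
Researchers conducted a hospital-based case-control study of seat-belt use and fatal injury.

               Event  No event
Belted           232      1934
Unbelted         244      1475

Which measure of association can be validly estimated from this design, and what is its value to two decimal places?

Cells: a = 232, b = 1934, c = 244, d = 1475.
This is a hospital-based case-control study: participants were sampled on outcome status, so risks in the source population cannot be estimated directly — relative risk is not valid here. The odds ratio is the appropriate measure.
OR = (a·d)/(b·c) = (232 × 1475) / (1934 × 244) = 342200 / 471896 = 0.72516

0.73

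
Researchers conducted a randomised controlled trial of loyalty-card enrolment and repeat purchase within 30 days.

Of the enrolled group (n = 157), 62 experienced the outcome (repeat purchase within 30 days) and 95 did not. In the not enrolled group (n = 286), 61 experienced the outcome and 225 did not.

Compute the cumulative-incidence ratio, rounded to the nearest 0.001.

From the description: a = 62, b = 95, c = 61, d = 225.
Risk in exposed = 62/157 = 0.39490; risk in unexposed = 61/286 = 0.21329.
RR = 0.39490 / 0.21329 = 1.85152
The risk among the exposed is 1.85 times that among the unexposed.

1.852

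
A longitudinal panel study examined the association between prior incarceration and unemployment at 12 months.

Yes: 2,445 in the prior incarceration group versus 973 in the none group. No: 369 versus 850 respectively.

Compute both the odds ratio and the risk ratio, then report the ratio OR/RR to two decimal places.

From the description: a = 2445, b = 369, c = 973, d = 850.
OR = (2445·850)/(369·973) = 2078250/359037 = 5.78840
Risk in exposed = 2445/2814 = 0.86887; risk in unexposed = 973/1823 = 0.53374; RR = 1.62790
OR/RR = 5.78840 / 1.62790 = 3.55574
The outcome is not rare, so the OR lies further from 1 than the RR.

3.56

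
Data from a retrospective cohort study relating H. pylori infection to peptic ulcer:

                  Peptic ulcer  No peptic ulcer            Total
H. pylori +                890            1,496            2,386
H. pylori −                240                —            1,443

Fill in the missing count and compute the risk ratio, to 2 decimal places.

The missing cell is in the unexposed row: 1443 − 240 = 1203.
So a = 890, b = 1496, c = 240, d = 1203.
RR = [a/(a+b)] / [c/(c+d)] = (890/2386) / (240/1443) = 0.37301/0.16632 = 2.24272

2.24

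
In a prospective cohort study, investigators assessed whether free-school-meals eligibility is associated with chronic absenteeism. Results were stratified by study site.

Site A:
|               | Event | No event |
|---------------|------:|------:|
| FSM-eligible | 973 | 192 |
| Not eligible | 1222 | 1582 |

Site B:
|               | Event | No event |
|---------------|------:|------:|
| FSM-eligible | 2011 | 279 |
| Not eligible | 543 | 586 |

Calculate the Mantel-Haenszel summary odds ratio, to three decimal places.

OR_MH = Σ(aᵢdᵢ/nᵢ) / Σ(bᵢcᵢ/nᵢ), where nᵢ is the stratum total.
Stratum 1 (Site A): n = 3969; a·d/n = 973·1582/3969 = 387.8272; b·c/n = 192·1222/3969 = 59.1141
Stratum 2 (Site B): n = 3419; a·d/n = 2011·586/3419 = 344.6756; b·c/n = 279·543/3419 = 44.3103
OR_MH = (387.8272 + 344.6756) / (59.1141 + 44.3103) = 732.5028 / 103.4245 = 7.08249

7.082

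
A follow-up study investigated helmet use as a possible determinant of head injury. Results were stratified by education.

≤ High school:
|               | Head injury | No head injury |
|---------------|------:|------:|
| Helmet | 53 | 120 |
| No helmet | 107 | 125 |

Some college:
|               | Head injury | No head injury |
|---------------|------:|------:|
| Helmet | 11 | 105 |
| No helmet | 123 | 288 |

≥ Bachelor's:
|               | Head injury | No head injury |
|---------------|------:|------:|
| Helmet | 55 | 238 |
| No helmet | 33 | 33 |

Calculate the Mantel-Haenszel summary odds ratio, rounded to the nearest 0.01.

OR_MH = Σ(aᵢdᵢ/nᵢ) / Σ(bᵢcᵢ/nᵢ), where nᵢ is the stratum total.
Stratum 1 (≤ High school): n = 405; a·d/n = 53·125/405 = 16.3580; b·c/n = 120·107/405 = 31.7037
Stratum 2 (Some college): n = 527; a·d/n = 11·288/527 = 6.0114; b·c/n = 105·123/527 = 24.5066
Stratum 3 (≥ Bachelor's): n = 359; a·d/n = 55·33/359 = 5.0557; b·c/n = 238·33/359 = 21.8774
OR_MH = (16.3580 + 6.0114 + 5.0557) / (31.7037 + 24.5066 + 21.8774) = 27.4251 / 78.0878 = 0.35121

0.35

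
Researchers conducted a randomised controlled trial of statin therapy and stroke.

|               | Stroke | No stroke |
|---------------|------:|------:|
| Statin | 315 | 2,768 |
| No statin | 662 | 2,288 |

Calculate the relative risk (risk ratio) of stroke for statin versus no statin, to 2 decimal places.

Cells: a = 315, b = 2768, c = 662, d = 2288.
Risk in exposed = 315/3083 = 0.10217; risk in unexposed = 662/2950 = 0.22441.
RR = 0.10217 / 0.22441 = 0.45530
The risk is 54% lower among the exposed than among the unexposed.

0.46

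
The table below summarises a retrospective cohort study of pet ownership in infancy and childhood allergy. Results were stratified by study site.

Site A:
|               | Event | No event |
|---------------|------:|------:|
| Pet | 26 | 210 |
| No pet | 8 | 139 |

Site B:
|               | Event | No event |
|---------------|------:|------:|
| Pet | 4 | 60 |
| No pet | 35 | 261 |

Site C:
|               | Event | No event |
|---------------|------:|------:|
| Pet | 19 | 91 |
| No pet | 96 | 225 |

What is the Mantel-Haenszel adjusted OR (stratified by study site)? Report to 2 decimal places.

OR_MH = Σ(aᵢdᵢ/nᵢ) / Σ(bᵢcᵢ/nᵢ), where nᵢ is the stratum total.
Stratum 1 (Site A): n = 383; a·d/n = 26·139/383 = 9.4360; b·c/n = 210·8/383 = 4.3864
Stratum 2 (Site B): n = 360; a·d/n = 4·261/360 = 2.9000; b·c/n = 60·35/360 = 5.8333
Stratum 3 (Site C): n = 431; a·d/n = 19·225/431 = 9.9188; b·c/n = 91·96/431 = 20.2691
OR_MH = (9.4360 + 2.9000 + 9.9188) / (4.3864 + 5.8333 + 20.2691) = 22.2548 / 30.4889 = 0.72993

0.73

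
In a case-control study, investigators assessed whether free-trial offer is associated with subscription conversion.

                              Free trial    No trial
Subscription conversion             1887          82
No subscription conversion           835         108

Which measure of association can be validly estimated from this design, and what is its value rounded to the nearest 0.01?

2.98

Reading the table with exposure as columns: a = 1887 (Free trial, case), b = 835 (Free trial, non-case), c = 82 (No trial, case), d = 108.
This is a case-control study: participants were sampled on outcome status, so risks in the source population cannot be estimated directly — relative risk is not valid here. The odds ratio is the appropriate measure.
OR = (a·d)/(b·c) = (1887 × 108) / (835 × 82) = 203796 / 68470 = 2.97643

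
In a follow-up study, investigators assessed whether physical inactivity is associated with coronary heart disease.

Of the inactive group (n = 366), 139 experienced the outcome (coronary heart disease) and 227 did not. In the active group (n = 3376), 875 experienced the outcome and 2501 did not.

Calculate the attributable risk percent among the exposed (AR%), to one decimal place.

From the description: a = 139, b = 227, c = 875, d = 2501.
Risk in exposed = 139/366 = 0.37978; risk in unexposed = 875/3376 = 0.25918.
RR = 0.37978/0.25918 = 1.46531
AR% = (RR − 1)/RR × 100 = (1.46531 − 1)/1.46531 × 100 = 31.7548%

31.8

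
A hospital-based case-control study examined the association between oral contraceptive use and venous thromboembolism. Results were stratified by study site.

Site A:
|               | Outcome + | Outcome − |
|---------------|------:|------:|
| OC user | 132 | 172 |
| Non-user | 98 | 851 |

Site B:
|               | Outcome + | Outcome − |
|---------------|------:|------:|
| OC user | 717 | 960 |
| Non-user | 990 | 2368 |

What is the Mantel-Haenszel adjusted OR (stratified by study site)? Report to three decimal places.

2.111

OR_MH = Σ(aᵢdᵢ/nᵢ) / Σ(bᵢcᵢ/nᵢ), where nᵢ is the stratum total.
Stratum 1 (Site A): n = 1253; a·d/n = 132·851/1253 = 89.6504; b·c/n = 172·98/1253 = 13.4525
Stratum 2 (Site B): n = 5035; a·d/n = 717·2368/5035 = 337.2107; b·c/n = 960·990/5035 = 188.7587
OR_MH = (89.6504 + 337.2107) / (13.4525 + 188.7587) = 426.8612 / 202.2112 = 2.11097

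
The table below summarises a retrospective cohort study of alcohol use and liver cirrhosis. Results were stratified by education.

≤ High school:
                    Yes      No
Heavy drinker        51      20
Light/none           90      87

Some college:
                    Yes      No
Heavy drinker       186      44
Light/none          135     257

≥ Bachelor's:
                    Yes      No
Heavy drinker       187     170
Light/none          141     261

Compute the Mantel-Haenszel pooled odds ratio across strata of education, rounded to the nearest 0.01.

OR_MH = Σ(aᵢdᵢ/nᵢ) / Σ(bᵢcᵢ/nᵢ), where nᵢ is the stratum total.
Stratum 1 (≤ High school): n = 248; a·d/n = 51·87/248 = 17.8911; b·c/n = 20·90/248 = 7.2581
Stratum 2 (Some college): n = 622; a·d/n = 186·257/622 = 76.8521; b·c/n = 44·135/622 = 9.5498
Stratum 3 (≥ Bachelor's): n = 759; a·d/n = 187·261/759 = 64.3043; b·c/n = 170·141/759 = 31.5810
OR_MH = (17.8911 + 76.8521 + 64.3043) / (7.2581 + 9.5498 + 31.5810) = 159.0476 / 48.3889 = 3.28686

3.29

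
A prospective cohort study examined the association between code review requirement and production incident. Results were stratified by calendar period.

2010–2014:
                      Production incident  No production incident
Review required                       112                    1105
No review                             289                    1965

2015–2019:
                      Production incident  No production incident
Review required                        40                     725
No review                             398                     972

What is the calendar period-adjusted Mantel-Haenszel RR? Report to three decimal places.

RR_MH = Σ(aᵢ·n₀ᵢ/nᵢ) / Σ(cᵢ·n₁ᵢ/nᵢ), with n₁ᵢ = aᵢ+bᵢ (exposed), n₀ᵢ = cᵢ+dᵢ (unexposed), nᵢ = n₁ᵢ+n₀ᵢ.
Stratum 1 (2010–2014): n₁ = 1217, n₀ = 2254, n = 3471; a·n₀/n = 112·2254/3471 = 72.7306; c·n₁/n = 289·1217/3471 = 101.3290
Stratum 2 (2015–2019): n₁ = 765, n₀ = 1370, n = 2135; a·n₀/n = 40·1370/2135 = 25.6674; c·n₁/n = 398·765/2135 = 142.6089
RR_MH = (72.7306 + 25.6674) / (101.3290 + 142.6089) = 98.3981 / 243.9379 = 0.40337

0.403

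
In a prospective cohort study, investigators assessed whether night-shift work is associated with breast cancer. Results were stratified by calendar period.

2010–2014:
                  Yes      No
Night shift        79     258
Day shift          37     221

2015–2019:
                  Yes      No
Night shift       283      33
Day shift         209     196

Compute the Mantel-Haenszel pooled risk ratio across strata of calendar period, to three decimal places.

1.717

RR_MH = Σ(aᵢ·n₀ᵢ/nᵢ) / Σ(cᵢ·n₁ᵢ/nᵢ), with n₁ᵢ = aᵢ+bᵢ (exposed), n₀ᵢ = cᵢ+dᵢ (unexposed), nᵢ = n₁ᵢ+n₀ᵢ.
Stratum 1 (2010–2014): n₁ = 337, n₀ = 258, n = 595; a·n₀/n = 79·258/595 = 34.2555; c·n₁/n = 37·337/595 = 20.9563
Stratum 2 (2015–2019): n₁ = 316, n₀ = 405, n = 721; a·n₀/n = 283·405/721 = 158.9667; c·n₁/n = 209·316/721 = 91.6006
RR_MH = (34.2555 + 158.9667) / (20.9563 + 91.6006) = 193.2222 / 112.5569 = 1.71666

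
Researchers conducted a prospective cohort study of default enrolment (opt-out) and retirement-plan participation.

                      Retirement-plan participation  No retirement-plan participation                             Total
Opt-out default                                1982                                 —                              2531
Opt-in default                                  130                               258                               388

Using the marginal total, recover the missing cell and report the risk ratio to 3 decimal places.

2.337

The missing cell is in the exposed row: 2531 − 1982 = 549.
So a = 1982, b = 549, c = 130, d = 258.
RR = [a/(a+b)] / [c/(c+d)] = (1982/2531) / (130/388) = 0.78309/0.33505 = 2.33722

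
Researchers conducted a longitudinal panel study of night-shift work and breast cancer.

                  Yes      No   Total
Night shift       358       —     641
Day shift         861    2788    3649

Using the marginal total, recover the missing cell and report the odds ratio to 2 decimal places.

The missing cell is in the exposed row: 641 − 358 = 283.
So a = 358, b = 283, c = 861, d = 2788.
OR = (a·d)/(b·c) = (358 × 2788) / (283 × 861) = 998104 / 243663 = 4.09625

4.10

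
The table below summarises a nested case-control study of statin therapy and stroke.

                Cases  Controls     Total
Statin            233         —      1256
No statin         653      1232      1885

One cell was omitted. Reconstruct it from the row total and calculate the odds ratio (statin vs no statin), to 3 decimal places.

0.430

The missing cell is in the exposed row: 1256 − 233 = 1023.
So a = 233, b = 1023, c = 653, d = 1232.
OR = (a·d)/(b·c) = (233 × 1232) / (1023 × 653) = 287056 / 668019 = 0.42971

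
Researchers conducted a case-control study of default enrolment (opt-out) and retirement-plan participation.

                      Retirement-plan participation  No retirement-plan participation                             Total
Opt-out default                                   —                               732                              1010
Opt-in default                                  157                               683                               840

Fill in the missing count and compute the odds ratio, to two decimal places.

1.65

The missing cell is in the exposed row: 1010 − 732 = 278.
So a = 278, b = 732, c = 157, d = 683.
OR = (a·d)/(b·c) = (278 × 683) / (732 × 157) = 189874 / 114924 = 1.65217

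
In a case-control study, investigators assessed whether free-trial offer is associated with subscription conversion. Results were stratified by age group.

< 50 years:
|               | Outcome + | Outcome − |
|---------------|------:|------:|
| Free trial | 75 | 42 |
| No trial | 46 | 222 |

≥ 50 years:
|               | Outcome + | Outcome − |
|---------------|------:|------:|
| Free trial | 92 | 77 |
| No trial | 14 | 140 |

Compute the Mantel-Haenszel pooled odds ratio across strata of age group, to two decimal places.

9.95

OR_MH = Σ(aᵢdᵢ/nᵢ) / Σ(bᵢcᵢ/nᵢ), where nᵢ is the stratum total.
Stratum 1 (< 50 years): n = 385; a·d/n = 75·222/385 = 43.2468; b·c/n = 42·46/385 = 5.0182
Stratum 2 (≥ 50 years): n = 323; a·d/n = 92·140/323 = 39.8762; b·c/n = 77·14/323 = 3.3375
OR_MH = (43.2468 + 39.8762) / (5.0182 + 3.3375) = 83.1229 / 8.3556 = 9.94812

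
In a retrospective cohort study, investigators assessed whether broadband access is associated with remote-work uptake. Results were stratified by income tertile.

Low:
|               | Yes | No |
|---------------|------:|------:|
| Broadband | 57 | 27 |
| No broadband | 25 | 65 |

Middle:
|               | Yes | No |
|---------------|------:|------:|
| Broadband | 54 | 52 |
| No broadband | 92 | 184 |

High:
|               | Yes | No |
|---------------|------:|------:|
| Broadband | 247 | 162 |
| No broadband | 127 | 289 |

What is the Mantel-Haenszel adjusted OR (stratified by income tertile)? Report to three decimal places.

OR_MH = Σ(aᵢdᵢ/nᵢ) / Σ(bᵢcᵢ/nᵢ), where nᵢ is the stratum total.
Stratum 1 (Low): n = 174; a·d/n = 57·65/174 = 21.2931; b·c/n = 27·25/174 = 3.8793
Stratum 2 (Middle): n = 382; a·d/n = 54·184/382 = 26.0105; b·c/n = 52·92/382 = 12.5236
Stratum 3 (High): n = 825; a·d/n = 247·289/825 = 86.5248; b·c/n = 162·127/825 = 24.9382
OR_MH = (21.2931 + 26.0105 + 86.5248) / (3.8793 + 12.5236 + 24.9382) = 133.8284 / 41.3411 = 3.23718

3.237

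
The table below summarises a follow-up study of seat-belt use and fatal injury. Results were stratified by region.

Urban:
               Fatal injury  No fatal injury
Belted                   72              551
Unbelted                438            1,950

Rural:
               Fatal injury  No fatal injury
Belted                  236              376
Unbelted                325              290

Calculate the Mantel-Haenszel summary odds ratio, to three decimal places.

0.570

OR_MH = Σ(aᵢdᵢ/nᵢ) / Σ(bᵢcᵢ/nᵢ), where nᵢ is the stratum total.
Stratum 1 (Urban): n = 3011; a·d/n = 72·1950/3011 = 46.6290; b·c/n = 551·438/3011 = 80.1521
Stratum 2 (Rural): n = 1227; a·d/n = 236·290/1227 = 55.7783; b·c/n = 376·325/1227 = 99.5925
OR_MH = (46.6290 + 55.7783) / (80.1521 + 99.5925) = 102.4073 / 179.7446 = 0.56974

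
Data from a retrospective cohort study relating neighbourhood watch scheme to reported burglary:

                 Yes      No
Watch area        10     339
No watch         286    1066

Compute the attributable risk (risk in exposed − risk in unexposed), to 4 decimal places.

Cells: a = 10, b = 339, c = 286, d = 1066.
Risk in exposed = 10/349 = 0.028653; risk in unexposed = 286/1352 = 0.211538.
Risk difference = 0.028653 − 0.211538 = -0.182885

-0.1829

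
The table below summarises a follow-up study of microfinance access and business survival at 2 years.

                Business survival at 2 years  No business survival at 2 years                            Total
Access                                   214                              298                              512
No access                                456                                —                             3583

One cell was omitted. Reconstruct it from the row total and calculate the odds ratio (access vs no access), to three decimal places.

4.924

The missing cell is in the unexposed row: 3583 − 456 = 3127.
So a = 214, b = 298, c = 456, d = 3127.
OR = (a·d)/(b·c) = (214 × 3127) / (298 × 456) = 669178 / 135888 = 4.92448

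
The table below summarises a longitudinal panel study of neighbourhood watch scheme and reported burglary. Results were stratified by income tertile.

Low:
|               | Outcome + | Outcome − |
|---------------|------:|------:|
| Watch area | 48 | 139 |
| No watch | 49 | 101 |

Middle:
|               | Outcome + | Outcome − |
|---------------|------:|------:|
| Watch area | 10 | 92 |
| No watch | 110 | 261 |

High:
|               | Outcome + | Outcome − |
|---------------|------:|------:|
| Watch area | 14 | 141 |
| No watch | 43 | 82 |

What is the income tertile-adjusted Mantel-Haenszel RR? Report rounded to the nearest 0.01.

RR_MH = Σ(aᵢ·n₀ᵢ/nᵢ) / Σ(cᵢ·n₁ᵢ/nᵢ), with n₁ᵢ = aᵢ+bᵢ (exposed), n₀ᵢ = cᵢ+dᵢ (unexposed), nᵢ = n₁ᵢ+n₀ᵢ.
Stratum 1 (Low): n₁ = 187, n₀ = 150, n = 337; a·n₀/n = 48·150/337 = 21.3650; c·n₁/n = 49·187/337 = 27.1899
Stratum 2 (Middle): n₁ = 102, n₀ = 371, n = 473; a·n₀/n = 10·371/473 = 7.8436; c·n₁/n = 110·102/473 = 23.7209
Stratum 3 (High): n₁ = 155, n₀ = 125, n = 280; a·n₀/n = 14·125/280 = 6.2500; c·n₁/n = 43·155/280 = 23.8036
RR_MH = (21.3650 + 7.8436 + 6.2500) / (27.1899 + 23.7209 + 23.8036) = 35.4585 / 74.7144 = 0.47459

0.47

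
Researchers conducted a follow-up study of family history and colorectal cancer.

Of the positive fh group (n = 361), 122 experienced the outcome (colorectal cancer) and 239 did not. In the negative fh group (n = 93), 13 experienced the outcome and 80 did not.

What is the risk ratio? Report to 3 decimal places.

2.418

From the description: a = 122, b = 239, c = 13, d = 80.
Risk in exposed = 122/361 = 0.33795; risk in unexposed = 13/93 = 0.13978.
RR = 0.33795 / 0.13978 = 2.41764
The risk among the exposed is 2.42 times that among the unexposed.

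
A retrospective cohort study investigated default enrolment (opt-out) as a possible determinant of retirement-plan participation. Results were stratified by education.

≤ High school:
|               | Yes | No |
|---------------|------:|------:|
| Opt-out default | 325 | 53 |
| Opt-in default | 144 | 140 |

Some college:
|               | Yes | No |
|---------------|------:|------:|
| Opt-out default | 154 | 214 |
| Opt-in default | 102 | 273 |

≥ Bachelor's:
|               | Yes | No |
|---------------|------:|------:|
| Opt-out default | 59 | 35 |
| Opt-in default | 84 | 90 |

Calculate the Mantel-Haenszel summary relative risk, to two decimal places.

1.57

RR_MH = Σ(aᵢ·n₀ᵢ/nᵢ) / Σ(cᵢ·n₁ᵢ/nᵢ), with n₁ᵢ = aᵢ+bᵢ (exposed), n₀ᵢ = cᵢ+dᵢ (unexposed), nᵢ = n₁ᵢ+n₀ᵢ.
Stratum 1 (≤ High school): n₁ = 378, n₀ = 284, n = 662; a·n₀/n = 325·284/662 = 139.4260; c·n₁/n = 144·378/662 = 82.2236
Stratum 2 (Some college): n₁ = 368, n₀ = 375, n = 743; a·n₀/n = 154·375/743 = 77.7254; c·n₁/n = 102·368/743 = 50.5195
Stratum 3 (≥ Bachelor's): n₁ = 94, n₀ = 174, n = 268; a·n₀/n = 59·174/268 = 38.3060; c·n₁/n = 84·94/268 = 29.4627
RR_MH = (139.4260 + 77.7254 + 38.3060) / (82.2236 + 50.5195 + 29.4627) = 255.4574 / 162.2058 = 1.57490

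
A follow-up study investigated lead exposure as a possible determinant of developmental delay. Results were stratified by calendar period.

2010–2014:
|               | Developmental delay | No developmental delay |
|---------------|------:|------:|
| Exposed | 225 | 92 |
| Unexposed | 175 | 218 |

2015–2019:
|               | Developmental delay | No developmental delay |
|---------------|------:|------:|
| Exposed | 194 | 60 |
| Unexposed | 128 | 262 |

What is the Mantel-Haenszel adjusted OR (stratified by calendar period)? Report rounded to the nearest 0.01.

4.28

OR_MH = Σ(aᵢdᵢ/nᵢ) / Σ(bᵢcᵢ/nᵢ), where nᵢ is the stratum total.
Stratum 1 (2010–2014): n = 710; a·d/n = 225·218/710 = 69.0845; b·c/n = 92·175/710 = 22.6761
Stratum 2 (2015–2019): n = 644; a·d/n = 194·262/644 = 78.9255; b·c/n = 60·128/644 = 11.9255
OR_MH = (69.0845 + 78.9255) / (22.6761 + 11.9255) = 148.0100 / 34.6015 = 4.27756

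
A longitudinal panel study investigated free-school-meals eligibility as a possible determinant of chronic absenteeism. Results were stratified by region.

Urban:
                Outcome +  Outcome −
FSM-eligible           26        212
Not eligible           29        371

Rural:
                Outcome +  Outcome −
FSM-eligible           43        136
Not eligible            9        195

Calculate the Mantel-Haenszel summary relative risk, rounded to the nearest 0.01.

RR_MH = Σ(aᵢ·n₀ᵢ/nᵢ) / Σ(cᵢ·n₁ᵢ/nᵢ), with n₁ᵢ = aᵢ+bᵢ (exposed), n₀ᵢ = cᵢ+dᵢ (unexposed), nᵢ = n₁ᵢ+n₀ᵢ.
Stratum 1 (Urban): n₁ = 238, n₀ = 400, n = 638; a·n₀/n = 26·400/638 = 16.3009; c·n₁/n = 29·238/638 = 10.8182
Stratum 2 (Rural): n₁ = 179, n₀ = 204, n = 383; a·n₀/n = 43·204/383 = 22.9034; c·n₁/n = 9·179/383 = 4.2063
RR_MH = (16.3009 + 22.9034) / (10.8182 + 4.2063) = 39.2043 / 15.0244 = 2.60937

2.61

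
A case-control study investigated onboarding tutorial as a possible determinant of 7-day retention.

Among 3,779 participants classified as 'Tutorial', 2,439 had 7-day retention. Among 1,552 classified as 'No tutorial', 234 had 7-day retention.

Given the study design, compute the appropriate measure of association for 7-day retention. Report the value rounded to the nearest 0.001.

10.252

From the description: a = 2439, b = 1340, c = 234, d = 1318.
This is a case-control study: participants were sampled on outcome status, so risks in the source population cannot be estimated directly — relative risk is not valid here. The odds ratio is the appropriate measure.
OR = (a·d)/(b·c) = (2439 × 1318) / (1340 × 234) = 3214602 / 313560 = 10.25195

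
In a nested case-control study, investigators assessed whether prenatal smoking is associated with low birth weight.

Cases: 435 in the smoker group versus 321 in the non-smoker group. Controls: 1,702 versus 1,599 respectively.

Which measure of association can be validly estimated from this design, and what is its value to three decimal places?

1.273

From the description: a = 435, b = 1702, c = 321, d = 1599.
This is a nested case-control study: participants were sampled on outcome status, so risks in the source population cannot be estimated directly — relative risk is not valid here. The odds ratio is the appropriate measure.
OR = (a·d)/(b·c) = (435 × 1599) / (1702 × 321) = 695565 / 546342 = 1.27313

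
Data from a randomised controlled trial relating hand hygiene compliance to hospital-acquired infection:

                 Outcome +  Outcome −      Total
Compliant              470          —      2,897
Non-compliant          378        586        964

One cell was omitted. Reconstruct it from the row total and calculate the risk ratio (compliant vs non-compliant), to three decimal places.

0.414

The missing cell is in the exposed row: 2897 − 470 = 2427.
So a = 470, b = 2427, c = 378, d = 586.
RR = [a/(a+b)] / [c/(c+d)] = (470/2897) / (378/964) = 0.16224/0.39212 = 0.41375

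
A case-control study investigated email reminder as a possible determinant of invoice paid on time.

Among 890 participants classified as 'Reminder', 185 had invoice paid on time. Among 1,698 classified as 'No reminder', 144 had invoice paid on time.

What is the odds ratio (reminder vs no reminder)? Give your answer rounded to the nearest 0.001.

From the description: a = 185, b = 705, c = 144, d = 1554.
OR = (a·d)/(b·c) = (185 × 1554) / (705 × 144) = 287490 / 101520 = 2.83186
The odds of invoice paid on time are about 2.83 times as high in the reminder group.

2.832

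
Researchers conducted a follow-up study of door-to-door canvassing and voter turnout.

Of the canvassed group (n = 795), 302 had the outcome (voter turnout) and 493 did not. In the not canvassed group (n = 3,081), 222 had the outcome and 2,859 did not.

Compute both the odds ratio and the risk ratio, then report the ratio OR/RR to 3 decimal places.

1.496

From the description: a = 302, b = 493, c = 222, d = 2859.
OR = (302·2859)/(493·222) = 863418/109446 = 7.88899
Risk in exposed = 302/795 = 0.37987; risk in unexposed = 222/3081 = 0.07205; RR = 5.27204
OR/RR = 7.88899 / 5.27204 = 1.49638
The outcome is not rare, so the OR lies further from 1 than the RR.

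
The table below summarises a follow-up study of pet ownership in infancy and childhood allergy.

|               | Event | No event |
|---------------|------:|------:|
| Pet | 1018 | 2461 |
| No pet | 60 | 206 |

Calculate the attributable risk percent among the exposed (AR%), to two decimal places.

22.91

Cells: a = 1018, b = 2461, c = 60, d = 206.
Risk in exposed = 1018/3479 = 0.29261; risk in unexposed = 60/266 = 0.22556.
RR = 0.29261/0.22556 = 1.29725
AR% = (RR − 1)/RR × 100 = (1.29725 − 1)/1.29725 × 100 = 22.9139%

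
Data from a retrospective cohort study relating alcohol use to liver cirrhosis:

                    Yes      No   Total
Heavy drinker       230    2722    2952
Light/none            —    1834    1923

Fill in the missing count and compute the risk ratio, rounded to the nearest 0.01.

The missing cell is in the unexposed row: 1923 − 1834 = 89.
So a = 230, b = 2722, c = 89, d = 1834.
RR = [a/(a+b)] / [c/(c+d)] = (230/2952) / (89/1923) = 0.07791/0.04628 = 1.68345

1.68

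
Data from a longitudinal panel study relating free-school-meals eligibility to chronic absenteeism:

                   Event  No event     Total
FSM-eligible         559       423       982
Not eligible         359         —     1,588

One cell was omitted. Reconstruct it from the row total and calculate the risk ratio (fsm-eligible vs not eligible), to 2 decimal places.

The missing cell is in the unexposed row: 1588 − 359 = 1229.
So a = 559, b = 423, c = 359, d = 1229.
RR = [a/(a+b)] / [c/(c+d)] = (559/982) / (359/1588) = 0.56925/0.22607 = 2.51800

2.52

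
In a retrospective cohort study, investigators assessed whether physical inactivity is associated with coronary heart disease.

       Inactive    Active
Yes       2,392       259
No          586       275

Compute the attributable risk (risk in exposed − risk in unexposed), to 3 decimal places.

Reading the table with exposure as columns: a = 2392 (Inactive, case), b = 586 (Inactive, non-case), c = 259 (Active, case), d = 275.
Risk in exposed = 2392/2978 = 0.803224; risk in unexposed = 259/534 = 0.485019.
Risk difference = 0.803224 − 0.485019 = 0.318205

0.318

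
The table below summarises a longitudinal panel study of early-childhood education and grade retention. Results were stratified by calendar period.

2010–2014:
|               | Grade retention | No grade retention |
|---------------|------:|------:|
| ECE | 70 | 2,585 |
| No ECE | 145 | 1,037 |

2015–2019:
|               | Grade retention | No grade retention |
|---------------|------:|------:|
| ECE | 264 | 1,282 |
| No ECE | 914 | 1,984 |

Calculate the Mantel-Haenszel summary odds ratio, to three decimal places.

OR_MH = Σ(aᵢdᵢ/nᵢ) / Σ(bᵢcᵢ/nᵢ), where nᵢ is the stratum total.
Stratum 1 (2010–2014): n = 3837; a·d/n = 70·1037/3837 = 18.9184; b·c/n = 2585·145/3837 = 97.6870
Stratum 2 (2015–2019): n = 4444; a·d/n = 264·1984/4444 = 117.8614; b·c/n = 1282·914/4444 = 263.6697
OR_MH = (18.9184 + 117.8614) / (97.6870 + 263.6697) = 136.7798 / 361.3567 = 0.37852

0.379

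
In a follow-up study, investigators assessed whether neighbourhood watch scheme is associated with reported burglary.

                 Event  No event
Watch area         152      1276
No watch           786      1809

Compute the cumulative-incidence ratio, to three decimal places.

0.351

Cells: a = 152, b = 1276, c = 786, d = 1809.
Risk in exposed = 152/1428 = 0.10644; risk in unexposed = 786/2595 = 0.30289.
RR = 0.10644 / 0.30289 = 0.35142
The risk is 65% lower among the exposed than among the unexposed.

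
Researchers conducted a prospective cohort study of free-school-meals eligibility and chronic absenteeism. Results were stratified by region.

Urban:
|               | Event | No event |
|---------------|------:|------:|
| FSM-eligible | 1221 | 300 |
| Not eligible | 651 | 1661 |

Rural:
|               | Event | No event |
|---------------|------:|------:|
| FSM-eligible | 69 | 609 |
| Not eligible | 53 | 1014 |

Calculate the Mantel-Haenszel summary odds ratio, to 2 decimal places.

OR_MH = Σ(aᵢdᵢ/nᵢ) / Σ(bᵢcᵢ/nᵢ), where nᵢ is the stratum total.
Stratum 1 (Urban): n = 3833; a·d/n = 1221·1661/3833 = 529.1106; b·c/n = 300·651/3833 = 50.9523
Stratum 2 (Rural): n = 1745; a·d/n = 69·1014/1745 = 40.0951; b·c/n = 609·53/1745 = 18.4968
OR_MH = (529.1106 + 40.0951) / (50.9523 + 18.4968) = 569.2057 / 69.4491 = 8.19601

8.20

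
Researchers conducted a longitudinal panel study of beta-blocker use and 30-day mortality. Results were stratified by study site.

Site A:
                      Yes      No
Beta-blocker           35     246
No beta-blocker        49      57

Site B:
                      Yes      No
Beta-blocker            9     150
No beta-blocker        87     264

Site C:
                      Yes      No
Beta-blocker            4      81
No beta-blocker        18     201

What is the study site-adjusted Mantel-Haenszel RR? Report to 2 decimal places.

0.28

RR_MH = Σ(aᵢ·n₀ᵢ/nᵢ) / Σ(cᵢ·n₁ᵢ/nᵢ), with n₁ᵢ = aᵢ+bᵢ (exposed), n₀ᵢ = cᵢ+dᵢ (unexposed), nᵢ = n₁ᵢ+n₀ᵢ.
Stratum 1 (Site A): n₁ = 281, n₀ = 106, n = 387; a·n₀/n = 35·106/387 = 9.5866; c·n₁/n = 49·281/387 = 35.5788
Stratum 2 (Site B): n₁ = 159, n₀ = 351, n = 510; a·n₀/n = 9·351/510 = 6.1941; c·n₁/n = 87·159/510 = 27.1235
Stratum 3 (Site C): n₁ = 85, n₀ = 219, n = 304; a·n₀/n = 4·219/304 = 2.8816; c·n₁/n = 18·85/304 = 5.0329
RR_MH = (9.5866 + 6.1941 + 2.8816) / (35.5788 + 27.1235 + 5.0329) = 18.6623 / 67.7352 = 0.27552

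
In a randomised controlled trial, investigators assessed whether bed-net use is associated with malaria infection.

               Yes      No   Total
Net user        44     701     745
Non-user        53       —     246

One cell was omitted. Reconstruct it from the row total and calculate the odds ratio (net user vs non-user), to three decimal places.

The missing cell is in the unexposed row: 246 − 53 = 193.
So a = 44, b = 701, c = 53, d = 193.
OR = (a·d)/(b·c) = (44 × 193) / (701 × 53) = 8492 / 37153 = 0.22857

0.229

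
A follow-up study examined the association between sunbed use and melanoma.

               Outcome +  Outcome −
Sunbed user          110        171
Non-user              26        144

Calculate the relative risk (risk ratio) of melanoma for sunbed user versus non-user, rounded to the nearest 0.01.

2.56

Cells: a = 110, b = 171, c = 26, d = 144.
Risk in exposed = 110/281 = 0.39146; risk in unexposed = 26/170 = 0.15294.
RR = 0.39146 / 0.15294 = 2.55954
The risk among the exposed is 2.56 times that among the unexposed.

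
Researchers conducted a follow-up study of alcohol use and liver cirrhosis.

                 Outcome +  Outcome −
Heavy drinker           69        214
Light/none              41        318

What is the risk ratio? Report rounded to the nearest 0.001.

Cells: a = 69, b = 214, c = 41, d = 318.
Risk in exposed = 69/283 = 0.24382; risk in unexposed = 41/359 = 0.11421.
RR = 0.24382 / 0.11421 = 2.13488
The risk among the exposed is 2.13 times that among the unexposed.

2.135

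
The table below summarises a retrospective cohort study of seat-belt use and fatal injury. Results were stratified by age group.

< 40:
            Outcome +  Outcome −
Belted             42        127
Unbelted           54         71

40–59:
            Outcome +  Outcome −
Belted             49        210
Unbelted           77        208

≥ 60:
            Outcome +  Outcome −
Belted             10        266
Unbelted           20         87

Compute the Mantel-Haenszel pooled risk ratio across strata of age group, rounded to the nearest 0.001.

RR_MH = Σ(aᵢ·n₀ᵢ/nᵢ) / Σ(cᵢ·n₁ᵢ/nᵢ), with n₁ᵢ = aᵢ+bᵢ (exposed), n₀ᵢ = cᵢ+dᵢ (unexposed), nᵢ = n₁ᵢ+n₀ᵢ.
Stratum 1 (< 40): n₁ = 169, n₀ = 125, n = 294; a·n₀/n = 42·125/294 = 17.8571; c·n₁/n = 54·169/294 = 31.0408
Stratum 2 (40–59): n₁ = 259, n₀ = 285, n = 544; a·n₀/n = 49·285/544 = 25.6710; c·n₁/n = 77·259/544 = 36.6599
Stratum 3 (≥ 60): n₁ = 276, n₀ = 107, n = 383; a·n₀/n = 10·107/383 = 2.7937; c·n₁/n = 20·276/383 = 14.4125
RR_MH = (17.8571 + 25.6710 + 2.7937) / (31.0408 + 36.6599 + 14.4125) = 46.3218 / 82.1133 = 0.56412

0.564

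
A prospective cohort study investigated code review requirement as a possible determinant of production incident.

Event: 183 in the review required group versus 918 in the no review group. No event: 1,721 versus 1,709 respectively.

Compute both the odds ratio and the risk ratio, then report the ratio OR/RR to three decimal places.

0.720

From the description: a = 183, b = 1721, c = 918, d = 1709.
OR = (183·1709)/(1721·918) = 312747/1579878 = 0.19796
Risk in exposed = 183/1904 = 0.09611; risk in unexposed = 918/2627 = 0.34945; RR = 0.27504
OR/RR = 0.19796 / 0.27504 = 0.71973
The outcome is not rare, so the OR lies further from 1 than the RR.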